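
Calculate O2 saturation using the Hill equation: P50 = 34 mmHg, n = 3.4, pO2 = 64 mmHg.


Y = pO2^n / (P50^n + pO2^n)
Y = 64^3.4 / (34^3.4 + 64^3.4)
Y = 89.57%

89.57%


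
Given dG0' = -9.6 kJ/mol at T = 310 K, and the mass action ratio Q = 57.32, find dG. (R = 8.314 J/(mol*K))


dG = dG0' + RT * ln(Q) / 1000
dG = -9.6 + 8.314 * 310 * ln(57.32) / 1000
dG = 0.8347 kJ/mol

0.8347 kJ/mol


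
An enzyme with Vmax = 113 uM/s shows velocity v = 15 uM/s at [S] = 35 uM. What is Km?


Km = [S] * (Vmax - v) / v
Km = 35 * (113 - 15) / 15
Km = 228.6667 uM

228.6667 uM


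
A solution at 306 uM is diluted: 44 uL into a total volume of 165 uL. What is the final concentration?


C2 = C1 * V1 / V2
C2 = 306 * 44 / 165
C2 = 81.6 uM

81.6 uM


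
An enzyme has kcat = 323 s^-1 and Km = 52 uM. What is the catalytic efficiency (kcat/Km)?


Catalytic efficiency = kcat / Km
= 323 / 52
= 6.2115 uM^-1*s^-1

6.2115 uM^-1*s^-1


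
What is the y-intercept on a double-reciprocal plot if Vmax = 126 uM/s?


y-intercept = 1/Vmax
= 1/126
= 0.0079 s/uM

0.0079 s/uM


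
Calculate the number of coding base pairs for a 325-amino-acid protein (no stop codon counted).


Each amino acid = 1 codon = 3 bp
bp = 325 * 3 = 975 bp

975 bp


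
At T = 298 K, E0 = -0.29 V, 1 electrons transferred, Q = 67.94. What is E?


E = E0 - (RT/nF) * ln(Q)
E = -0.29 - (8.314 * 298 / (1 * 96485)) * ln(67.94)
E = -0.3983 V

-0.3983 V


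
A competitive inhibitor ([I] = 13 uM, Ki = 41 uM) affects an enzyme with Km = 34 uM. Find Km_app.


Km_app = Km * (1 + [I]/Ki)
Km_app = 34 * (1 + 13/41)
Km_app = 44.7805 uM

44.7805 uM


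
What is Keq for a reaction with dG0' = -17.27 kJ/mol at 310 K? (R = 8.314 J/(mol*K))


Keq = exp(-dG0 * 1000 / (R * T))
Keq = exp(-(-17.27) * 1000 / (8.314 * 310))
Keq = 812.9803

812.9803


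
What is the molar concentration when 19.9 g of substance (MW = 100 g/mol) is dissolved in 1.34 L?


C = (mass / MW) / volume
C = (19.9 / 100) / 1.34
C = 0.1485 M

0.1485 M


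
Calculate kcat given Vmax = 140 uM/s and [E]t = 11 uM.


kcat = Vmax / [E]t
kcat = 140 / 11
kcat = 12.7273 s^-1

12.7273 s^-1


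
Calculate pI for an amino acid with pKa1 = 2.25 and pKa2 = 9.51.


pI = (pKa1 + pKa2) / 2
pI = (2.25 + 9.51) / 2
pI = 5.88

5.88


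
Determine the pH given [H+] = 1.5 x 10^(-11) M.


pH = -log10([H+])
pH = -log10(1.5 x 10^(-11))
pH = 10.8239

10.8239


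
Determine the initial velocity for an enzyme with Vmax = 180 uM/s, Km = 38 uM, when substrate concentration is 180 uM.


v = Vmax * [S] / (Km + [S])
v = 180 * 180 / (38 + 180)
v = 148.6239 uM/s

148.6239 uM/s


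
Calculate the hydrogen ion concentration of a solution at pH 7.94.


[H+] = 10^(-pH)
[H+] = 10^(-7.94)
[H+] = 1.148e-08 M

1.148e-08 M


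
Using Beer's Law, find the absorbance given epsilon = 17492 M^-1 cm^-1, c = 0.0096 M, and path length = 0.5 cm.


A = epsilon * c * l
A = 17492 * 0.0096 * 0.5
A = 83.9616

83.9616


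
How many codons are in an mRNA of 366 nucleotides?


codons = nucleotides / 3
codons = 366 / 3 = 122

122


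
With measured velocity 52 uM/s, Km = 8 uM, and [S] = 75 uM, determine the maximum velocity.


Vmax = v * (Km + [S]) / [S]
Vmax = 52 * (8 + 75) / 75
Vmax = 57.5467 uM/s

57.5467 uM/s


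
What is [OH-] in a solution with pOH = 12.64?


[OH-] = 10^(-pOH)
[OH-] = 10^(-12.64)
[OH-] = 2.291e-13 M

2.291e-13 M


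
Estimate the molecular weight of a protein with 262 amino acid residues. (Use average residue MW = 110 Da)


MW = n_residues * 110 Da
MW = 262 * 110
MW = 28820 Da

28820 Da


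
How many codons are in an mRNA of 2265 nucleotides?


codons = nucleotides / 3
codons = 2265 / 3 = 755

755


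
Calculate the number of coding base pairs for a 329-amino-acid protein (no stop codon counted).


Each amino acid = 1 codon = 3 bp
bp = 329 * 3 = 987 bp

987 bp


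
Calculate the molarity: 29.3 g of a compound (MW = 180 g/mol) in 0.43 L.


C = (mass / MW) / volume
C = (29.3 / 180) / 0.43
C = 0.3786 M

0.3786 M


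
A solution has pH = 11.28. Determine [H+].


[H+] = 10^(-pH)
[H+] = 10^(-11.28)
[H+] = 5.248e-12 M

5.248e-12 M


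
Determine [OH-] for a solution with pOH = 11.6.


[OH-] = 10^(-pOH)
[OH-] = 10^(-11.6)
[OH-] = 2.512e-12 M

2.512e-12 M


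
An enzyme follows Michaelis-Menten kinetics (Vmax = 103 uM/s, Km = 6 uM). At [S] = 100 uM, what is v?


v = Vmax * [S] / (Km + [S])
v = 103 * 100 / (6 + 100)
v = 97.1698 uM/s

97.1698 uM/s


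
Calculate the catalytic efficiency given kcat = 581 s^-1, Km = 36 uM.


Catalytic efficiency = kcat / Km
= 581 / 36
= 16.1389 uM^-1*s^-1

16.1389 uM^-1*s^-1


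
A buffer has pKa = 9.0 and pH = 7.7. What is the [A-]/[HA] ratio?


[A-]/[HA] = 10^(pH - pKa)
= 10^(7.7 - 9.0)
= 0.0501

0.0501


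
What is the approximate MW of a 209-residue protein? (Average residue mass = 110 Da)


MW = n_residues * 110 Da
MW = 209 * 110
MW = 22990 Da

22990 Da


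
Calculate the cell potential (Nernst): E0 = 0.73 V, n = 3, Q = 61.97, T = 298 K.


E = E0 - (RT/nF) * ln(Q)
E = 0.73 - (8.314 * 298 / (3 * 96485)) * ln(61.97)
E = 0.6947 V

0.6947 V


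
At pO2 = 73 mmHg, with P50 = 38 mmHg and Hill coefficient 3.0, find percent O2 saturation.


Y = pO2^n / (P50^n + pO2^n)
Y = 73^3.0 / (38^3.0 + 73^3.0)
Y = 87.64%

87.64%


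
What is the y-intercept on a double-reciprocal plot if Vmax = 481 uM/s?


y-intercept = 1/Vmax
= 1/481
= 0.0021 s/uM

0.0021 s/uM


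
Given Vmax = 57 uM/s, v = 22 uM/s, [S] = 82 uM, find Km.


Km = [S] * (Vmax - v) / v
Km = 82 * (57 - 22) / 22
Km = 130.4545 uM

130.4545 uM


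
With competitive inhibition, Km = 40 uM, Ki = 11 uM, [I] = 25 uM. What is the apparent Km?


Km_app = Km * (1 + [I]/Ki)
Km_app = 40 * (1 + 25/11)
Km_app = 130.9091 uM

130.9091 uM


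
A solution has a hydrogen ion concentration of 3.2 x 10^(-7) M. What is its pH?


pH = -log10([H+])
pH = -log10(3.2 x 10^(-7))
pH = 6.4949

6.4949


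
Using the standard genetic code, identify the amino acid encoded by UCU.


Standard genetic code lookup.
Codon UCU -> Ser

Ser


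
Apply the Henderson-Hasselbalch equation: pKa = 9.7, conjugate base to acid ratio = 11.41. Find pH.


pH = pKa + log10([A-]/[HA])
pH = 9.7 + log10(11.41)
pH = 10.7573

10.7573


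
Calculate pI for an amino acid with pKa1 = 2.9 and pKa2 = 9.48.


pI = (pKa1 + pKa2) / 2
pI = (2.9 + 9.48) / 2
pI = 6.19

6.19


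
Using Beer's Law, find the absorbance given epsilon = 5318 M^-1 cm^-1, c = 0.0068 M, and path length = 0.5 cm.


A = epsilon * c * l
A = 5318 * 0.0068 * 0.5
A = 18.0812

18.0812


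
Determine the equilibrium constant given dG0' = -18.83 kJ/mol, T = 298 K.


Keq = exp(-dG0 * 1000 / (R * T))
Keq = exp(-(-18.83) * 1000 / (8.314 * 298))
Keq = 1998.5611

1998.5611


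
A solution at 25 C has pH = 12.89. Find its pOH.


pOH = 14 - pH
pOH = 14 - 12.89
pOH = 1.11

1.11


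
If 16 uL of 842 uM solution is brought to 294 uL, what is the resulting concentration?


C2 = C1 * V1 / V2
C2 = 842 * 16 / 294
C2 = 45.8231 uM

45.8231 uM


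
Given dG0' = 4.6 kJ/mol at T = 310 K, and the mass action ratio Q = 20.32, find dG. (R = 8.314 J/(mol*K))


dG = dG0' + RT * ln(Q) / 1000
dG = 4.6 + 8.314 * 310 * ln(20.32) / 1000
dG = 12.3619 kJ/mol

12.3619 kJ/mol


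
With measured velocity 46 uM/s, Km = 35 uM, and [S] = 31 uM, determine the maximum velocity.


Vmax = v * (Km + [S]) / [S]
Vmax = 46 * (35 + 31) / 31
Vmax = 97.9355 uM/s

97.9355 uM/s


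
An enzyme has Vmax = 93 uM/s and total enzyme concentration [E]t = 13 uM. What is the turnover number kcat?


kcat = Vmax / [E]t
kcat = 93 / 13
kcat = 7.1538 s^-1

7.1538 s^-1


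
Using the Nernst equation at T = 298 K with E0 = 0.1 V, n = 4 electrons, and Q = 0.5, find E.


E = E0 - (RT/nF) * ln(Q)
E = 0.1 - (8.314 * 298 / (4 * 96485)) * ln(0.5)
E = 0.1044 V

0.1044 V


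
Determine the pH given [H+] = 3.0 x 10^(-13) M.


pH = -log10([H+])
pH = -log10(3.0 x 10^(-13))
pH = 12.5229

12.5229


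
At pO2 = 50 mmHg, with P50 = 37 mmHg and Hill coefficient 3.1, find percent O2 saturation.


Y = pO2^n / (P50^n + pO2^n)
Y = 50^3.1 / (37^3.1 + 50^3.1)
Y = 71.78%

71.78%


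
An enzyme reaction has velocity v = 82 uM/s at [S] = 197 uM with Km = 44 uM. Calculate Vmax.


Vmax = v * (Km + [S]) / [S]
Vmax = 82 * (44 + 197) / 197
Vmax = 100.3147 uM/s

100.3147 uM/s


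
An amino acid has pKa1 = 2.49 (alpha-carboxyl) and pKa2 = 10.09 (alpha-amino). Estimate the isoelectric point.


pI = (pKa1 + pKa2) / 2
pI = (2.49 + 10.09) / 2
pI = 6.29

6.29


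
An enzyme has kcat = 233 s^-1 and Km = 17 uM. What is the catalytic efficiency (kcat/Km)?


Catalytic efficiency = kcat / Km
= 233 / 17
= 13.7059 uM^-1*s^-1

13.7059 uM^-1*s^-1


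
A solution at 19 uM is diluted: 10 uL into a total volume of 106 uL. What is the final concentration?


C2 = C1 * V1 / V2
C2 = 19 * 10 / 106
C2 = 1.7925 uM

1.7925 uM


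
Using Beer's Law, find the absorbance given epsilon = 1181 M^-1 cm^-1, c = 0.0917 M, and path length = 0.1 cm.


A = epsilon * c * l
A = 1181 * 0.0917 * 0.1
A = 10.8298

10.8298


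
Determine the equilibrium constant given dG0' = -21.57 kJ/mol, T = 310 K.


Keq = exp(-dG0 * 1000 / (R * T))
Keq = exp(-(-21.57) * 1000 / (8.314 * 310))
Keq = 4311.7266

4311.7266


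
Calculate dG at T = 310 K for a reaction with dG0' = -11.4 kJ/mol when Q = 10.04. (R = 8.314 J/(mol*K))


dG = dG0' + RT * ln(Q) / 1000
dG = -11.4 + 8.314 * 310 * ln(10.04) / 1000
dG = -5.4552 kJ/mol

-5.4552 kJ/mol


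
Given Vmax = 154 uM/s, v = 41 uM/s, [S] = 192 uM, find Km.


Km = [S] * (Vmax - v) / v
Km = 192 * (154 - 41) / 41
Km = 529.1707 uM

529.1707 uM


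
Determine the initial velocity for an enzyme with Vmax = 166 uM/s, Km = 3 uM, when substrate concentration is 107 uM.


v = Vmax * [S] / (Km + [S])
v = 166 * 107 / (3 + 107)
v = 161.4727 uM/s

161.4727 uM/s


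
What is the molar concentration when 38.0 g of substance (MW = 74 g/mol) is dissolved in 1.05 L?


C = (mass / MW) / volume
C = (38.0 / 74) / 1.05
C = 0.4891 M

0.4891 M


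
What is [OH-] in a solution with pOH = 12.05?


[OH-] = 10^(-pOH)
[OH-] = 10^(-12.05)
[OH-] = 8.913e-13 M

8.913e-13 M


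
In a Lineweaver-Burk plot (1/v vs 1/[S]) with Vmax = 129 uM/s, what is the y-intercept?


y-intercept = 1/Vmax
= 1/129
= 0.0078 s/uM

0.0078 s/uM


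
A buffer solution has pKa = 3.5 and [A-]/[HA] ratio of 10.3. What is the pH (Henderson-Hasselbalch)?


pH = pKa + log10([A-]/[HA])
pH = 3.5 + log10(10.3)
pH = 4.5128

4.5128


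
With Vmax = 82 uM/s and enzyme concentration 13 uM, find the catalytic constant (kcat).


kcat = Vmax / [E]t
kcat = 82 / 13
kcat = 6.3077 s^-1

6.3077 s^-1


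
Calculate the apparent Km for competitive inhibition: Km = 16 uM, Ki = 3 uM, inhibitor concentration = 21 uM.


Km_app = Km * (1 + [I]/Ki)
Km_app = 16 * (1 + 21/3)
Km_app = 128.0 uM

128.0 uM


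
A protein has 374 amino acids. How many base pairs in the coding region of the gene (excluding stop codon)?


Each amino acid = 1 codon = 3 bp
bp = 374 * 3 = 1122 bp

1122 bp


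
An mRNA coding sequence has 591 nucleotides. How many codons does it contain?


codons = nucleotides / 3
codons = 591 / 3 = 197

197


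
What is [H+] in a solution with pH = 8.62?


[H+] = 10^(-pH)
[H+] = 10^(-8.62)
[H+] = 2.399e-09 M

2.399e-09 M


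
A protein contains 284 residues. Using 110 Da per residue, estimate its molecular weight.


MW = n_residues * 110 Da
MW = 284 * 110
MW = 31240 Da

31240 Da


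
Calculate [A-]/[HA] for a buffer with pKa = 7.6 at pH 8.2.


[A-]/[HA] = 10^(pH - pKa)
= 10^(8.2 - 7.6)
= 3.9811

3.9811


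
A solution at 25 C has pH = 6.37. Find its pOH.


pOH = 14 - pH
pOH = 14 - 6.37
pOH = 7.63

7.63


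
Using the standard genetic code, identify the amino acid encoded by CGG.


Standard genetic code lookup.
Codon CGG -> Arg

Arg


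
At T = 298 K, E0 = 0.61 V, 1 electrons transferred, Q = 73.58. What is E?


E = E0 - (RT/nF) * ln(Q)
E = 0.61 - (8.314 * 298 / (1 * 96485)) * ln(73.58)
E = 0.4996 V

0.4996 V


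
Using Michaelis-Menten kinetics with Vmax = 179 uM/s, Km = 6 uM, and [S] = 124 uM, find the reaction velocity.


v = Vmax * [S] / (Km + [S])
v = 179 * 124 / (6 + 124)
v = 170.7385 uM/s

170.7385 uM/s


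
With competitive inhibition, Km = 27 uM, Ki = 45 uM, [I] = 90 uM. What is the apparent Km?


Km_app = Km * (1 + [I]/Ki)
Km_app = 27 * (1 + 90/45)
Km_app = 81.0 uM

81.0 uM


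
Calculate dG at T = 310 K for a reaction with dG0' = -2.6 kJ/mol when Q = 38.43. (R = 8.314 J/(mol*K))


dG = dG0' + RT * ln(Q) / 1000
dG = -2.6 + 8.314 * 310 * ln(38.43) / 1000
dG = 6.8043 kJ/mol

6.8043 kJ/mol


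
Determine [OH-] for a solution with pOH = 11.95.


[OH-] = 10^(-pOH)
[OH-] = 10^(-11.95)
[OH-] = 1.122e-12 M

1.122e-12 M


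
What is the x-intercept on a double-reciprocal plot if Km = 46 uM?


x-intercept = -1/Km
= -1/46
= -0.0217 1/uM

-0.0217 1/uM


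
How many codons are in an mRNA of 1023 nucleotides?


codons = nucleotides / 3
codons = 1023 / 3 = 341

341


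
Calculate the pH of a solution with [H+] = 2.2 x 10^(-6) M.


pH = -log10([H+])
pH = -log10(2.2 x 10^(-6))
pH = 5.6576

5.6576


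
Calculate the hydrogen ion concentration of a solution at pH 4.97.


[H+] = 10^(-pH)
[H+] = 10^(-4.97)
[H+] = 1.072e-05 M

1.072e-05 M


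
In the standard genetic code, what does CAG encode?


Standard genetic code lookup.
Codon CAG -> Gln

Gln


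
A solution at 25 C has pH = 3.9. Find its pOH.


pOH = 14 - pH
pOH = 14 - 3.9
pOH = 10.1

10.1


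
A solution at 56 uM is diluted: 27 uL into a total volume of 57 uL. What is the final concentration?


C2 = C1 * V1 / V2
C2 = 56 * 27 / 57
C2 = 26.5263 uM

26.5263 uM


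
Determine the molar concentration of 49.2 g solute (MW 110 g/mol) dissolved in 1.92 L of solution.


C = (mass / MW) / volume
C = (49.2 / 110) / 1.92
C = 0.233 M

0.233 M


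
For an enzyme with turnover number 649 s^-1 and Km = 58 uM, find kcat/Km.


Catalytic efficiency = kcat / Km
= 649 / 58
= 11.1897 uM^-1*s^-1

11.1897 uM^-1*s^-1


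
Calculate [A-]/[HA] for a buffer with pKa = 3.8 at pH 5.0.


[A-]/[HA] = 10^(pH - pKa)
= 10^(5.0 - 3.8)
= 15.8489

15.8489


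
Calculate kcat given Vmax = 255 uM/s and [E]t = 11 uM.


kcat = Vmax / [E]t
kcat = 255 / 11
kcat = 23.1818 s^-1

23.1818 s^-1


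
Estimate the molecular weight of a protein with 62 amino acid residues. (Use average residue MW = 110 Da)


MW = n_residues * 110 Da
MW = 62 * 110
MW = 6820 Da

6820 Da


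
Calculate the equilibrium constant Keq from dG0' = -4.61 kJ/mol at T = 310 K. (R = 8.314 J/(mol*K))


Keq = exp(-dG0 * 1000 / (R * T))
Keq = exp(-(-4.61) * 1000 / (8.314 * 310))
Keq = 5.9815

5.9815


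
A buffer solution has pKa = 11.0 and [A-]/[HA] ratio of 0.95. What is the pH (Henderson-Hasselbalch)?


pH = pKa + log10([A-]/[HA])
pH = 11.0 + log10(0.95)
pH = 10.9777

10.9777


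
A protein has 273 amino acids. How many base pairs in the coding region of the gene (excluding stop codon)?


Each amino acid = 1 codon = 3 bp
bp = 273 * 3 = 819 bp

819 bp


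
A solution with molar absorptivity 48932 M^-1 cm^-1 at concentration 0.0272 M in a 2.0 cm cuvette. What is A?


A = epsilon * c * l
A = 48932 * 0.0272 * 2.0
A = 2661.9008

2661.9008


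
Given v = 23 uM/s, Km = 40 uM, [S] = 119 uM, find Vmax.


Vmax = v * (Km + [S]) / [S]
Vmax = 23 * (40 + 119) / 119
Vmax = 30.7311 uM/s

30.7311 uM/s


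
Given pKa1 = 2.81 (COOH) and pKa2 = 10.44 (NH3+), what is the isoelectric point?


pI = (pKa1 + pKa2) / 2
pI = (2.81 + 10.44) / 2
pI = 6.625

6.625


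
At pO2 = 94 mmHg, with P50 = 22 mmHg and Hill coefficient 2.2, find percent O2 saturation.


Y = pO2^n / (P50^n + pO2^n)
Y = 94^2.2 / (22^2.2 + 94^2.2)
Y = 96.06%

96.06%


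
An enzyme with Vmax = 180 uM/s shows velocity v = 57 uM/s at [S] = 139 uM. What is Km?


Km = [S] * (Vmax - v) / v
Km = 139 * (180 - 57) / 57
Km = 299.9474 uM

299.9474 uM


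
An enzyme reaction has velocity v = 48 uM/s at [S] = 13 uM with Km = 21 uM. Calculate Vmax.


Vmax = v * (Km + [S]) / [S]
Vmax = 48 * (21 + 13) / 13
Vmax = 125.5385 uM/s

125.5385 uM/s


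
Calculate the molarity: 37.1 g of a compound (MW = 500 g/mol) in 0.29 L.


C = (mass / MW) / volume
C = (37.1 / 500) / 0.29
C = 0.2559 M

0.2559 M


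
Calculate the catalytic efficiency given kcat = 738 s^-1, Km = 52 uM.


Catalytic efficiency = kcat / Km
= 738 / 52
= 14.1923 uM^-1*s^-1

14.1923 uM^-1*s^-1


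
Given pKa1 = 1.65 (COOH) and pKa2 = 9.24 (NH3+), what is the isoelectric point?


pI = (pKa1 + pKa2) / 2
pI = (1.65 + 9.24) / 2
pI = 5.445

5.445


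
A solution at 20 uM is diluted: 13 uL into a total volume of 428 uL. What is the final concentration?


C2 = C1 * V1 / V2
C2 = 20 * 13 / 428
C2 = 0.6075 uM

0.6075 uM


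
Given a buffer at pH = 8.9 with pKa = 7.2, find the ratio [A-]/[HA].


[A-]/[HA] = 10^(pH - pKa)
= 10^(8.9 - 7.2)
= 50.1187

50.1187


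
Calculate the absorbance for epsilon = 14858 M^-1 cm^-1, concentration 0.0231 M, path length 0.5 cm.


A = epsilon * c * l
A = 14858 * 0.0231 * 0.5
A = 171.6099

171.6099


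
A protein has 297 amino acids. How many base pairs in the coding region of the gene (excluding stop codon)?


Each amino acid = 1 codon = 3 bp
bp = 297 * 3 = 891 bp

891 bp


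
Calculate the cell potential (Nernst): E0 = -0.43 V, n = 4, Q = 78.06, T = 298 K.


E = E0 - (RT/nF) * ln(Q)
E = -0.43 - (8.314 * 298 / (4 * 96485)) * ln(78.06)
E = -0.458 V

-0.458 V


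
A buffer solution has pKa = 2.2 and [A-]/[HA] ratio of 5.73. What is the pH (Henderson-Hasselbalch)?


pH = pKa + log10([A-]/[HA])
pH = 2.2 + log10(5.73)
pH = 2.9582

2.9582


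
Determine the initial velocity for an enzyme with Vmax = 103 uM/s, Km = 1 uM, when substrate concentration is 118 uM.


v = Vmax * [S] / (Km + [S])
v = 103 * 118 / (1 + 118)
v = 102.1345 uM/s

102.1345 uM/s


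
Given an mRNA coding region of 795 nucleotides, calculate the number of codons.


codons = nucleotides / 3
codons = 795 / 3 = 265

265


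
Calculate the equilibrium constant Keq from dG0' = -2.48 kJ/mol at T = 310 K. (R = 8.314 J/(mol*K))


Keq = exp(-dG0 * 1000 / (R * T))
Keq = exp(-(-2.48) * 1000 / (8.314 * 310))
Keq = 2.6175

2.6175


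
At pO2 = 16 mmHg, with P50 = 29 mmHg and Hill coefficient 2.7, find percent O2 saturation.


Y = pO2^n / (P50^n + pO2^n)
Y = 16^2.7 / (29^2.7 + 16^2.7)
Y = 16.72%

16.72%


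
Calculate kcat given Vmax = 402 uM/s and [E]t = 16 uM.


kcat = Vmax / [E]t
kcat = 402 / 16
kcat = 25.125 s^-1

25.125 s^-1


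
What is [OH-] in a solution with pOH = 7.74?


[OH-] = 10^(-pOH)
[OH-] = 10^(-7.74)
[OH-] = 1.820e-08 M

1.820e-08 M


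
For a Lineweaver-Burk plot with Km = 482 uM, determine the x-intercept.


x-intercept = -1/Km
= -1/482
= -0.0021 1/uM

-0.0021 1/uM


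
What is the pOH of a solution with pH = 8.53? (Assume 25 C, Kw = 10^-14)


pOH = 14 - pH
pOH = 14 - 8.53
pOH = 5.47

5.47


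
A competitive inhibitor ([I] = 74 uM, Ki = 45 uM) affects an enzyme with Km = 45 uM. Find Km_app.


Km_app = Km * (1 + [I]/Ki)
Km_app = 45 * (1 + 74/45)
Km_app = 119.0 uM

119.0 uM


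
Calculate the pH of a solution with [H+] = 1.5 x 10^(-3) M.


pH = -log10([H+])
pH = -log10(1.5 x 10^(-3))
pH = 2.8239

2.8239


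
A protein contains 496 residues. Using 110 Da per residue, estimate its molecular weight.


MW = n_residues * 110 Da
MW = 496 * 110
MW = 54560 Da

54560 Da


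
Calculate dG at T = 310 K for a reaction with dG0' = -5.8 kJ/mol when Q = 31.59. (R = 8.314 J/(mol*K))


dG = dG0' + RT * ln(Q) / 1000
dG = -5.8 + 8.314 * 310 * ln(31.59) / 1000
dG = 3.0991 kJ/mol

3.0991 kJ/mol


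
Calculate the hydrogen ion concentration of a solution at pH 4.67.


[H+] = 10^(-pH)
[H+] = 10^(-4.67)
[H+] = 2.138e-05 M

2.138e-05 M


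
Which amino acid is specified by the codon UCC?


Standard genetic code lookup.
Codon UCC -> Ser

Ser


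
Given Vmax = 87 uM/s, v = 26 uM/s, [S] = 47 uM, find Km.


Km = [S] * (Vmax - v) / v
Km = 47 * (87 - 26) / 26
Km = 110.2692 uM

110.2692 uM


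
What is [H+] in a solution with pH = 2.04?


[H+] = 10^(-pH)
[H+] = 10^(-2.04)
[H+] = 0.0091 M

0.0091 M


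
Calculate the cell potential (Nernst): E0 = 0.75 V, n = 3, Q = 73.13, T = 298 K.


E = E0 - (RT/nF) * ln(Q)
E = 0.75 - (8.314 * 298 / (3 * 96485)) * ln(73.13)
E = 0.7133 V

0.7133 V


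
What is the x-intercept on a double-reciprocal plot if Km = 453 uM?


x-intercept = -1/Km
= -1/453
= -0.0022 1/uM

-0.0022 1/uM


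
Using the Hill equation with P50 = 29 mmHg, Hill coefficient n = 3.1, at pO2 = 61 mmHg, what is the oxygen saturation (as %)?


Y = pO2^n / (P50^n + pO2^n)
Y = 61^3.1 / (29^3.1 + 61^3.1)
Y = 90.93%

90.93%


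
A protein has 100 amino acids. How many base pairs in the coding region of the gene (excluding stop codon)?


Each amino acid = 1 codon = 3 bp
bp = 100 * 3 = 300 bp

300 bp


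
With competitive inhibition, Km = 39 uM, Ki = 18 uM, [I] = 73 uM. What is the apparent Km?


Km_app = Km * (1 + [I]/Ki)
Km_app = 39 * (1 + 73/18)
Km_app = 197.1667 uM

197.1667 uM


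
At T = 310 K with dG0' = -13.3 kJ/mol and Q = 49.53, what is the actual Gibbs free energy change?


dG = dG0' + RT * ln(Q) / 1000
dG = -13.3 + 8.314 * 310 * ln(49.53) / 1000
dG = -3.2417 kJ/mol

-3.2417 kJ/mol


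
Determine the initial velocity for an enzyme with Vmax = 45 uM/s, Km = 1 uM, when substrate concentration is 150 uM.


v = Vmax * [S] / (Km + [S])
v = 45 * 150 / (1 + 150)
v = 44.702 uM/s

44.702 uM/s


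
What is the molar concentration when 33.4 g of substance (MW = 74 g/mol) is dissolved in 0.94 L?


C = (mass / MW) / volume
C = (33.4 / 74) / 0.94
C = 0.4802 M

0.4802 M


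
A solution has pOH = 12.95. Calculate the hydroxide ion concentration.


[OH-] = 10^(-pOH)
[OH-] = 10^(-12.95)
[OH-] = 1.122e-13 M

1.122e-13 M


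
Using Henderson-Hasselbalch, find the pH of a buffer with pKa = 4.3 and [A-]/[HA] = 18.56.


pH = pKa + log10([A-]/[HA])
pH = 4.3 + log10(18.56)
pH = 5.5686

5.5686


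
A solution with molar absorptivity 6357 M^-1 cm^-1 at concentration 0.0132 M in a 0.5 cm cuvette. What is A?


A = epsilon * c * l
A = 6357 * 0.0132 * 0.5
A = 41.9562

41.9562


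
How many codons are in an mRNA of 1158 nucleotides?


codons = nucleotides / 3
codons = 1158 / 3 = 386

386


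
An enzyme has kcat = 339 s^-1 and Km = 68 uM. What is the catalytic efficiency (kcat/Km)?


Catalytic efficiency = kcat / Km
= 339 / 68
= 4.9853 uM^-1*s^-1

4.9853 uM^-1*s^-1


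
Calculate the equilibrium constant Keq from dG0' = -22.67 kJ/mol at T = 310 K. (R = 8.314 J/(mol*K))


Keq = exp(-dG0 * 1000 / (R * T))
Keq = exp(-(-22.67) * 1000 / (8.314 * 310))
Keq = 6607.0354

6607.0354


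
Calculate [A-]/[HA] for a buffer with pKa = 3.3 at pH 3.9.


[A-]/[HA] = 10^(pH - pKa)
= 10^(3.9 - 3.3)
= 3.9811

3.9811


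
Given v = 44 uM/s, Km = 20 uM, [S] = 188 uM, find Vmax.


Vmax = v * (Km + [S]) / [S]
Vmax = 44 * (20 + 188) / 188
Vmax = 48.6809 uM/s

48.6809 uM/s


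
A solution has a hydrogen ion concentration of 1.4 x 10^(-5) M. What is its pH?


pH = -log10([H+])
pH = -log10(1.4 x 10^(-5))
pH = 4.8539

4.8539


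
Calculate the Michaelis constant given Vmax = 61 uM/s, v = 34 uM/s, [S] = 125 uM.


Km = [S] * (Vmax - v) / v
Km = 125 * (61 - 34) / 34
Km = 99.2647 uM

99.2647 uM


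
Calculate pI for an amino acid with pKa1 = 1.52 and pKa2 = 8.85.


pI = (pKa1 + pKa2) / 2
pI = (1.52 + 8.85) / 2
pI = 5.185

5.185


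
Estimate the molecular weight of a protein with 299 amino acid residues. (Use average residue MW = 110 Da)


MW = n_residues * 110 Da
MW = 299 * 110
MW = 32890 Da

32890 Da


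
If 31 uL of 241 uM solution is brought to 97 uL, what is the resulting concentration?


C2 = C1 * V1 / V2
C2 = 241 * 31 / 97
C2 = 77.0206 uM

77.0206 uM


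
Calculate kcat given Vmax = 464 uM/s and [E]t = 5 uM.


kcat = Vmax / [E]t
kcat = 464 / 5
kcat = 92.8 s^-1

92.8 s^-1


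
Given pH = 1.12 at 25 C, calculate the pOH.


pOH = 14 - pH
pOH = 14 - 1.12
pOH = 12.88

12.88


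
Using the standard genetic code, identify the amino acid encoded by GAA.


Standard genetic code lookup.
Codon GAA -> Glu

Glu


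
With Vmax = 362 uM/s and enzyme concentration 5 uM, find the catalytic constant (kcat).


kcat = Vmax / [E]t
kcat = 362 / 5
kcat = 72.4 s^-1

72.4 s^-1


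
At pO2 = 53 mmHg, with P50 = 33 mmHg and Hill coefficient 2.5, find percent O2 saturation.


Y = pO2^n / (P50^n + pO2^n)
Y = 53^2.5 / (33^2.5 + 53^2.5)
Y = 76.57%

76.57%


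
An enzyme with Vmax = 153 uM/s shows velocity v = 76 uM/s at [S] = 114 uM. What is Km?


Km = [S] * (Vmax - v) / v
Km = 114 * (153 - 76) / 76
Km = 115.5 uM

115.5 uM


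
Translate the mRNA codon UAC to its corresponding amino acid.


Standard genetic code lookup.
Codon UAC -> Tyr

Tyr


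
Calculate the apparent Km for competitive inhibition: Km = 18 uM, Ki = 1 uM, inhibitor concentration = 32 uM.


Km_app = Km * (1 + [I]/Ki)
Km_app = 18 * (1 + 32/1)
Km_app = 594.0 uM

594.0 uM


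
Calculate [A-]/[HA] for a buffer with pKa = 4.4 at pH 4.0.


[A-]/[HA] = 10^(pH - pKa)
= 10^(4.0 - 4.4)
= 0.3981

0.3981


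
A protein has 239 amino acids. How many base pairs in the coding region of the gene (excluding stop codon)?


Each amino acid = 1 codon = 3 bp
bp = 239 * 3 = 717 bp

717 bp


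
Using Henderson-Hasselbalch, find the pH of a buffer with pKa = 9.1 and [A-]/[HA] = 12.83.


pH = pKa + log10([A-]/[HA])
pH = 9.1 + log10(12.83)
pH = 10.2082

10.2082


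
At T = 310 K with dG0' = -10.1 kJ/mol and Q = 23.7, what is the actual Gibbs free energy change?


dG = dG0' + RT * ln(Q) / 1000
dG = -10.1 + 8.314 * 310 * ln(23.7) / 1000
dG = -1.9415 kJ/mol

-1.9415 kJ/mol


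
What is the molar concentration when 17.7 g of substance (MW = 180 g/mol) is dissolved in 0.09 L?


C = (mass / MW) / volume
C = (17.7 / 180) / 0.09
C = 1.0926 M

1.0926 M


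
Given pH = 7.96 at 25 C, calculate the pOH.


pOH = 14 - pH
pOH = 14 - 7.96
pOH = 6.04

6.04


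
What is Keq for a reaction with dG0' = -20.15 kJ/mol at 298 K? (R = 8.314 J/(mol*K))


Keq = exp(-dG0 * 1000 / (R * T))
Keq = exp(-(-20.15) * 1000 / (8.314 * 298))
Keq = 3404.8713

3404.8713


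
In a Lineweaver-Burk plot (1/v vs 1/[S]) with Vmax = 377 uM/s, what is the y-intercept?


y-intercept = 1/Vmax
= 1/377
= 0.0027 s/uM

0.0027 s/uM


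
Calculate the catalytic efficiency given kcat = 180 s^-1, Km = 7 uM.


Catalytic efficiency = kcat / Km
= 180 / 7
= 25.7143 uM^-1*s^-1

25.7143 uM^-1*s^-1


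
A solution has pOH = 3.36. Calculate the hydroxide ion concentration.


[OH-] = 10^(-pOH)
[OH-] = 10^(-3.36)
[OH-] = 4.365e-04 M

4.365e-04 M


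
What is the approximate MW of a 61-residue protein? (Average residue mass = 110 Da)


MW = n_residues * 110 Da
MW = 61 * 110
MW = 6710 Da

6710 Da


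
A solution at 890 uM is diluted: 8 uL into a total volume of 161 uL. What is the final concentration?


C2 = C1 * V1 / V2
C2 = 890 * 8 / 161
C2 = 44.2236 uM

44.2236 uM


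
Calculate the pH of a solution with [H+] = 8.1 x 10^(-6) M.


pH = -log10([H+])
pH = -log10(8.1 x 10^(-6))
pH = 5.0915

5.0915


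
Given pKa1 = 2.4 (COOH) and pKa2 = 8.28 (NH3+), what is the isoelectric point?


pI = (pKa1 + pKa2) / 2
pI = (2.4 + 8.28) / 2
pI = 5.34

5.34


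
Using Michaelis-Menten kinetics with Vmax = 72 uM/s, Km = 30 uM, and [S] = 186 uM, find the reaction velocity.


v = Vmax * [S] / (Km + [S])
v = 72 * 186 / (30 + 186)
v = 62.0 uM/s

62.0 uM/s


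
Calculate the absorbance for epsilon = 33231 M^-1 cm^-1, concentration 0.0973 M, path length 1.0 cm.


A = epsilon * c * l
A = 33231 * 0.0973 * 1.0
A = 3233.3763

3233.3763


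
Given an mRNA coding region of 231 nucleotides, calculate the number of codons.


codons = nucleotides / 3
codons = 231 / 3 = 77

77


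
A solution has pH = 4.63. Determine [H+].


[H+] = 10^(-pH)
[H+] = 10^(-4.63)
[H+] = 2.344e-05 M

2.344e-05 M


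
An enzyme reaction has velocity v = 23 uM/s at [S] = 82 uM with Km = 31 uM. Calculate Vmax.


Vmax = v * (Km + [S]) / [S]
Vmax = 23 * (31 + 82) / 82
Vmax = 31.6951 uM/s

31.6951 uM/s


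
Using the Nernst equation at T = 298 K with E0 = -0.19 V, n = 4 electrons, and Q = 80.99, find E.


E = E0 - (RT/nF) * ln(Q)
E = -0.19 - (8.314 * 298 / (4 * 96485)) * ln(80.99)
E = -0.2182 V

-0.2182 V


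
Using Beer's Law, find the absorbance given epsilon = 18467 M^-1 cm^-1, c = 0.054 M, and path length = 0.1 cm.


A = epsilon * c * l
A = 18467 * 0.054 * 0.1
A = 99.7218

99.7218


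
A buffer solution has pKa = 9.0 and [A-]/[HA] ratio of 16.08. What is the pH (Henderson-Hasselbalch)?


pH = pKa + log10([A-]/[HA])
pH = 9.0 + log10(16.08)
pH = 10.2063

10.2063


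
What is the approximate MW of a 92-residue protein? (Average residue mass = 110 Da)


MW = n_residues * 110 Da
MW = 92 * 110
MW = 10120 Da

10120 Da


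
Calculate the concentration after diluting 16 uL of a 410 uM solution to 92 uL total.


C2 = C1 * V1 / V2
C2 = 410 * 16 / 92
C2 = 71.3043 uM

71.3043 uM


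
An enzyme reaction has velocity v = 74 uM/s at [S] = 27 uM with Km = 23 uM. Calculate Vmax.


Vmax = v * (Km + [S]) / [S]
Vmax = 74 * (23 + 27) / 27
Vmax = 137.037 uM/s

137.037 uM/s


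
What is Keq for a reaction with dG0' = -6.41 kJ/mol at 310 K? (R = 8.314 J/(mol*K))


Keq = exp(-dG0 * 1000 / (R * T))
Keq = exp(-(-6.41) * 1000 / (8.314 * 310))
Keq = 12.0259

12.0259


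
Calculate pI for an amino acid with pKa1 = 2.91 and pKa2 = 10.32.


pI = (pKa1 + pKa2) / 2
pI = (2.91 + 10.32) / 2
pI = 6.615

6.615


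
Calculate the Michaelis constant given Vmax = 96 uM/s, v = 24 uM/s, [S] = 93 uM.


Km = [S] * (Vmax - v) / v
Km = 93 * (96 - 24) / 24
Km = 279.0 uM

279.0 uM


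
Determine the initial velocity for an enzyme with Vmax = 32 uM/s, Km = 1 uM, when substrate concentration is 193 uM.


v = Vmax * [S] / (Km + [S])
v = 32 * 193 / (1 + 193)
v = 31.8351 uM/s

31.8351 uM/s


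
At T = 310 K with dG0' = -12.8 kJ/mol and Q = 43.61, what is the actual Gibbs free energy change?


dG = dG0' + RT * ln(Q) / 1000
dG = -12.8 + 8.314 * 310 * ln(43.61) / 1000
dG = -3.0698 kJ/mol

-3.0698 kJ/mol


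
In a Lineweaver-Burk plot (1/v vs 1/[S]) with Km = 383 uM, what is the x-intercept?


x-intercept = -1/Km
= -1/383
= -0.0026 1/uM

-0.0026 1/uM


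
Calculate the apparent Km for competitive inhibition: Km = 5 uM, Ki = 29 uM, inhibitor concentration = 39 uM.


Km_app = Km * (1 + [I]/Ki)
Km_app = 5 * (1 + 39/29)
Km_app = 11.7241 uM

11.7241 uM


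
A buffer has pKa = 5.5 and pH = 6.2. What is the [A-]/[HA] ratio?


[A-]/[HA] = 10^(pH - pKa)
= 10^(6.2 - 5.5)
= 5.0119

5.0119


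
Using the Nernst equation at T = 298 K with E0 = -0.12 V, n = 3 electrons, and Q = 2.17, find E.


E = E0 - (RT/nF) * ln(Q)
E = -0.12 - (8.314 * 298 / (3 * 96485)) * ln(2.17)
E = -0.1266 V

-0.1266 V


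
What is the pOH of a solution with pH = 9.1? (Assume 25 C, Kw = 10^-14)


pOH = 14 - pH
pOH = 14 - 9.1
pOH = 4.9

4.9


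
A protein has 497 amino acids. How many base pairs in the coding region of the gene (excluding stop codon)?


Each amino acid = 1 codon = 3 bp
bp = 497 * 3 = 1491 bp

1491 bp


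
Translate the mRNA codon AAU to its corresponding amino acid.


Standard genetic code lookup.
Codon AAU -> Asn

Asn


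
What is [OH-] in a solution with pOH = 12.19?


[OH-] = 10^(-pOH)
[OH-] = 10^(-12.19)
[OH-] = 6.457e-13 M

6.457e-13 M


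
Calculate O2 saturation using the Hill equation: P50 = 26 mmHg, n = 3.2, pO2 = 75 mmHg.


Y = pO2^n / (P50^n + pO2^n)
Y = 75^3.2 / (26^3.2 + 75^3.2)
Y = 96.74%

96.74%


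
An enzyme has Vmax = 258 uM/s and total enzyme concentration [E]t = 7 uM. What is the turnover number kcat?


kcat = Vmax / [E]t
kcat = 258 / 7
kcat = 36.8571 s^-1

36.8571 s^-1


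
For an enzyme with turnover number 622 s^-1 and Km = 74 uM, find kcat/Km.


Catalytic efficiency = kcat / Km
= 622 / 74
= 8.4054 uM^-1*s^-1

8.4054 uM^-1*s^-1


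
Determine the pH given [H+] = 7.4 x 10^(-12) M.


pH = -log10([H+])
pH = -log10(7.4 x 10^(-12))
pH = 11.1308

11.1308


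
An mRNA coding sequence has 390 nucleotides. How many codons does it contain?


codons = nucleotides / 3
codons = 390 / 3 = 130

130


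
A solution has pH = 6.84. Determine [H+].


[H+] = 10^(-pH)
[H+] = 10^(-6.84)
[H+] = 1.445e-07 M

1.445e-07 M


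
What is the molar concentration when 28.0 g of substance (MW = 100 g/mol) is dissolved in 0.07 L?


C = (mass / MW) / volume
C = (28.0 / 100) / 0.07
C = 4.0 M

4.0 M


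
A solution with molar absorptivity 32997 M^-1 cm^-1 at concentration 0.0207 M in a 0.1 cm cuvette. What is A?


A = epsilon * c * l
A = 32997 * 0.0207 * 0.1
A = 68.3038

68.3038


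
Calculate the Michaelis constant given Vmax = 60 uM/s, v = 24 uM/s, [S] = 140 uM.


Km = [S] * (Vmax - v) / v
Km = 140 * (60 - 24) / 24
Km = 210.0 uM

210.0 uM


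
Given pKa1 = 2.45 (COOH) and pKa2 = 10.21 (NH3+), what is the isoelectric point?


pI = (pKa1 + pKa2) / 2
pI = (2.45 + 10.21) / 2
pI = 6.33

6.33


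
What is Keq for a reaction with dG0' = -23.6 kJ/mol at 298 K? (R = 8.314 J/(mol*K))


Keq = exp(-dG0 * 1000 / (R * T))
Keq = exp(-(-23.6) * 1000 / (8.314 * 298))
Keq = 13704.1606

13704.1606


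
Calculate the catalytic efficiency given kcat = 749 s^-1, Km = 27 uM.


Catalytic efficiency = kcat / Km
= 749 / 27
= 27.7407 uM^-1*s^-1

27.7407 uM^-1*s^-1


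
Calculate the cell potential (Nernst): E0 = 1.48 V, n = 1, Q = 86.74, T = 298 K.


E = E0 - (RT/nF) * ln(Q)
E = 1.48 - (8.314 * 298 / (1 * 96485)) * ln(86.74)
E = 1.3654 V

1.3654 V


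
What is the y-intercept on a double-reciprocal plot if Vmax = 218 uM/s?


y-intercept = 1/Vmax
= 1/218
= 0.0046 s/uM

0.0046 s/uM


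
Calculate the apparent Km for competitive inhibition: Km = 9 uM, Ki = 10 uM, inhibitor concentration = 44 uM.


Km_app = Km * (1 + [I]/Ki)
Km_app = 9 * (1 + 44/10)
Km_app = 48.6 uM

48.6 uM


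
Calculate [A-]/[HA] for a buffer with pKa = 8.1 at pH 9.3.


[A-]/[HA] = 10^(pH - pKa)
= 10^(9.3 - 8.1)
= 15.8489

15.8489


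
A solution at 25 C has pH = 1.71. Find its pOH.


pOH = 14 - pH
pOH = 14 - 1.71
pOH = 12.29

12.29


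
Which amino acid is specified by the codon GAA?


Standard genetic code lookup.
Codon GAA -> Glu

Glu


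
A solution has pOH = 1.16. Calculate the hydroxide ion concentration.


[OH-] = 10^(-pOH)
[OH-] = 10^(-1.16)
[OH-] = 0.0692 M

0.0692 M


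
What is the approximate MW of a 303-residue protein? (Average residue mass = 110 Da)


MW = n_residues * 110 Da
MW = 303 * 110
MW = 33330 Da

33330 Da


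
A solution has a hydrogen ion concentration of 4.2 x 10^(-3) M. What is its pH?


pH = -log10([H+])
pH = -log10(4.2 x 10^(-3))
pH = 2.3768

2.3768


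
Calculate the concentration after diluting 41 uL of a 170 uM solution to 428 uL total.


C2 = C1 * V1 / V2
C2 = 170 * 41 / 428
C2 = 16.285 uM

16.285 uM


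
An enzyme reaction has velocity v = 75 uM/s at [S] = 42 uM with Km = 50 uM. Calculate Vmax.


Vmax = v * (Km + [S]) / [S]
Vmax = 75 * (50 + 42) / 42
Vmax = 164.2857 uM/s

164.2857 uM/s


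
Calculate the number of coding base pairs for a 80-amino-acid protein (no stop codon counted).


Each amino acid = 1 codon = 3 bp
bp = 80 * 3 = 240 bp

240 bp


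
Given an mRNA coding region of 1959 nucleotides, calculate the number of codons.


codons = nucleotides / 3
codons = 1959 / 3 = 653

653


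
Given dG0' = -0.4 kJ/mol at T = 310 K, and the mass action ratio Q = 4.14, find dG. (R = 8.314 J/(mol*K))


dG = dG0' + RT * ln(Q) / 1000
dG = -0.4 + 8.314 * 310 * ln(4.14) / 1000
dG = 3.2616 kJ/mol

3.2616 kJ/mol


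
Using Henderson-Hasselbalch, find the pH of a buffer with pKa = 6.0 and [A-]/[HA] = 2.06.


pH = pKa + log10([A-]/[HA])
pH = 6.0 + log10(2.06)
pH = 6.3139

6.3139


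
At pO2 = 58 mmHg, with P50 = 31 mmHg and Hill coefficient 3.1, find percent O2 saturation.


Y = pO2^n / (P50^n + pO2^n)
Y = 58^3.1 / (31^3.1 + 58^3.1)
Y = 87.46%

87.46%


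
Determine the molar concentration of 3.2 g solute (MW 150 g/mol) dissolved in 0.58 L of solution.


C = (mass / MW) / volume
C = (3.2 / 150) / 0.58
C = 0.0368 M

0.0368 M


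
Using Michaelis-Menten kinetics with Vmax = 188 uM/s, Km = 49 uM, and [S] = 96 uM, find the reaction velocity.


v = Vmax * [S] / (Km + [S])
v = 188 * 96 / (49 + 96)
v = 124.469 uM/s

124.469 uM/s


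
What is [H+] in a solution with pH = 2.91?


[H+] = 10^(-pH)
[H+] = 10^(-2.91)
[H+] = 0.0012 M

0.0012 M


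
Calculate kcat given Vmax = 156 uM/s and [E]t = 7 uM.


kcat = Vmax / [E]t
kcat = 156 / 7
kcat = 22.2857 s^-1

22.2857 s^-1


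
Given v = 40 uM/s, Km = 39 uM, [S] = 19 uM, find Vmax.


Vmax = v * (Km + [S]) / [S]
Vmax = 40 * (39 + 19) / 19
Vmax = 122.1053 uM/s

122.1053 uM/s


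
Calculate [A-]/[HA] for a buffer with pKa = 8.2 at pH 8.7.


[A-]/[HA] = 10^(pH - pKa)
= 10^(8.7 - 8.2)
= 3.1623

3.1623


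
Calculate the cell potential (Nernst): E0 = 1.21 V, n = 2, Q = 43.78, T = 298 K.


E = E0 - (RT/nF) * ln(Q)
E = 1.21 - (8.314 * 298 / (2 * 96485)) * ln(43.78)
E = 1.1615 V

1.1615 V


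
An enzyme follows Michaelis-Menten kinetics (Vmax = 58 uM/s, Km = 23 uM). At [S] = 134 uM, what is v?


v = Vmax * [S] / (Km + [S])
v = 58 * 134 / (23 + 134)
v = 49.5032 uM/s

49.5032 uM/s


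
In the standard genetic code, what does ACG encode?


Standard genetic code lookup.
Codon ACG -> Thr

Thr


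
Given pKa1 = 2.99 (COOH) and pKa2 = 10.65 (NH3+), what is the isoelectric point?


pI = (pKa1 + pKa2) / 2
pI = (2.99 + 10.65) / 2
pI = 6.82

6.82


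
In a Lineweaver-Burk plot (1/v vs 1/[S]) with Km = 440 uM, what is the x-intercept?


x-intercept = -1/Km
= -1/440
= -0.0023 1/uM

-0.0023 1/uM


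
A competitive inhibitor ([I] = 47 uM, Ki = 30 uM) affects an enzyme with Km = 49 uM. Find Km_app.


Km_app = Km * (1 + [I]/Ki)
Km_app = 49 * (1 + 47/30)
Km_app = 125.7667 uM

125.7667 uM


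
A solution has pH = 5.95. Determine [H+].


[H+] = 10^(-pH)
[H+] = 10^(-5.95)
[H+] = 1.122e-06 M

1.122e-06 M


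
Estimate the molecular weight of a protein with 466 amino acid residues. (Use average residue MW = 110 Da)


MW = n_residues * 110 Da
MW = 466 * 110
MW = 51260 Da

51260 Da


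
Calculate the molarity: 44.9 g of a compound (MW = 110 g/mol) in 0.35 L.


C = (mass / MW) / volume
C = (44.9 / 110) / 0.35
C = 1.1662 M

1.1662 M


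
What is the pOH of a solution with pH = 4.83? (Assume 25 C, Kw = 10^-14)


pOH = 14 - pH
pOH = 14 - 4.83
pOH = 9.17

9.17


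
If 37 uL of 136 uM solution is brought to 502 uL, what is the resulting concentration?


C2 = C1 * V1 / V2
C2 = 136 * 37 / 502
C2 = 10.0239 uM

10.0239 uM


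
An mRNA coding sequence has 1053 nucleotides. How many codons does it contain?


codons = nucleotides / 3
codons = 1053 / 3 = 351

351


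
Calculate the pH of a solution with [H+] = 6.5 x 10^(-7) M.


pH = -log10([H+])
pH = -log10(6.5 x 10^(-7))
pH = 6.1871

6.1871
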